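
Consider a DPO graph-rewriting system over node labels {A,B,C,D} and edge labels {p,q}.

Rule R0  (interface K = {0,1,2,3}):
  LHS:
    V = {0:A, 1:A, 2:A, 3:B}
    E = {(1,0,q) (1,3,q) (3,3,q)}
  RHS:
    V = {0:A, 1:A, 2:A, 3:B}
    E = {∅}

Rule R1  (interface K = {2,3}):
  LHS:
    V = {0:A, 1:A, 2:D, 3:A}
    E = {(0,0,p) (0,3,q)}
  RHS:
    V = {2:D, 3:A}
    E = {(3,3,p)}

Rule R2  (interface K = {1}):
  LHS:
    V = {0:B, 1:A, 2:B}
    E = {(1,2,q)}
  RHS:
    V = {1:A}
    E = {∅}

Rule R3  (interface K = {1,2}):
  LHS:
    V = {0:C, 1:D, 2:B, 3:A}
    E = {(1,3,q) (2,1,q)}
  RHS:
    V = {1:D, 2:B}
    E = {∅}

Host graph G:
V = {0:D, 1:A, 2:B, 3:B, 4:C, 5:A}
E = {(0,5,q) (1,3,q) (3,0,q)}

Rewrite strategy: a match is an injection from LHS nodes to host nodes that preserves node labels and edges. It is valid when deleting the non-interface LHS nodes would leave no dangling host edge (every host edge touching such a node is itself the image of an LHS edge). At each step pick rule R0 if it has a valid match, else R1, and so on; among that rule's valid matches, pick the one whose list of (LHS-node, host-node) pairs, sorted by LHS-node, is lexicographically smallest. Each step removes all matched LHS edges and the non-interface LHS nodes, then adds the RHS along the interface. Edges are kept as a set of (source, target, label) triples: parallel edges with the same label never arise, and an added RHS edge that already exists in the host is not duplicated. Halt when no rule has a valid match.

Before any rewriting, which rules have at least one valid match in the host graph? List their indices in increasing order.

Answer: [R3]

Derivation:
R0: no valid match — LHS pattern not found
R1: no valid match — LHS pattern not found
R2: no valid match — 1 raw match, all fail dangling condition
R3: 1 valid match — {0↦4, 1↦0, 2↦3, 3↦5}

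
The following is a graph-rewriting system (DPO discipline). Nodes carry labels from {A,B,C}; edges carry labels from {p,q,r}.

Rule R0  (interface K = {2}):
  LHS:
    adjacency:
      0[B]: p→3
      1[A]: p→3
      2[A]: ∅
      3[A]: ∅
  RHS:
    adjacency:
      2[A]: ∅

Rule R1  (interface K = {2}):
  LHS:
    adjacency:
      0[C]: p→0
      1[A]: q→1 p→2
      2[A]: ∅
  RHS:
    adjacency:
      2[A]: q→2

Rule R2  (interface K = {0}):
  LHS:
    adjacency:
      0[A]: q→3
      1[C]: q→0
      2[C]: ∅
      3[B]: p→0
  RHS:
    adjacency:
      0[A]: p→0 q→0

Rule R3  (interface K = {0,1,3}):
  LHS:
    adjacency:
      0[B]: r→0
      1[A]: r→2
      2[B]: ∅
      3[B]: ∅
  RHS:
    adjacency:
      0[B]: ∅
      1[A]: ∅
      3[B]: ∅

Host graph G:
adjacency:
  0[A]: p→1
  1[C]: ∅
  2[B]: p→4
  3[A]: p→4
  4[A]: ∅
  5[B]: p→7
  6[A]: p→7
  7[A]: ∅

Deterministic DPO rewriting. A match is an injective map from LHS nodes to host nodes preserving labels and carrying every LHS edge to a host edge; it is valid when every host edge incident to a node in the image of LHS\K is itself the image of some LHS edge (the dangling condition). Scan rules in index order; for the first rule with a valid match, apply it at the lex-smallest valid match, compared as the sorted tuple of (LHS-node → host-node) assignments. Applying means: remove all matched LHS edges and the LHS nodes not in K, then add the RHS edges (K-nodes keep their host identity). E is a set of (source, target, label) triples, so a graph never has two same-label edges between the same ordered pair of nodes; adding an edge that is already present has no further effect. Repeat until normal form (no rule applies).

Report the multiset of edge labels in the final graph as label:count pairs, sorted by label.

initial: |V|=8 |E|=5  E = 0-p->1 2-p->4 3-p->4 5-p->7 6-p->7
step 1: apply R0 at {0↦2, 1↦3, 2↦0, 3↦4}  → |V|=5 |E|=3  E = 0-p->1 5-p->7 6-p->7
step 2: apply R0 at {0↦5, 1↦6, 2↦0, 3↦7}  → |V|=2 |E|=1  E = 0-p->1
final graph: no rule applies after step 2
NF edges: [(0, 1, 'p')]

Answer: p:1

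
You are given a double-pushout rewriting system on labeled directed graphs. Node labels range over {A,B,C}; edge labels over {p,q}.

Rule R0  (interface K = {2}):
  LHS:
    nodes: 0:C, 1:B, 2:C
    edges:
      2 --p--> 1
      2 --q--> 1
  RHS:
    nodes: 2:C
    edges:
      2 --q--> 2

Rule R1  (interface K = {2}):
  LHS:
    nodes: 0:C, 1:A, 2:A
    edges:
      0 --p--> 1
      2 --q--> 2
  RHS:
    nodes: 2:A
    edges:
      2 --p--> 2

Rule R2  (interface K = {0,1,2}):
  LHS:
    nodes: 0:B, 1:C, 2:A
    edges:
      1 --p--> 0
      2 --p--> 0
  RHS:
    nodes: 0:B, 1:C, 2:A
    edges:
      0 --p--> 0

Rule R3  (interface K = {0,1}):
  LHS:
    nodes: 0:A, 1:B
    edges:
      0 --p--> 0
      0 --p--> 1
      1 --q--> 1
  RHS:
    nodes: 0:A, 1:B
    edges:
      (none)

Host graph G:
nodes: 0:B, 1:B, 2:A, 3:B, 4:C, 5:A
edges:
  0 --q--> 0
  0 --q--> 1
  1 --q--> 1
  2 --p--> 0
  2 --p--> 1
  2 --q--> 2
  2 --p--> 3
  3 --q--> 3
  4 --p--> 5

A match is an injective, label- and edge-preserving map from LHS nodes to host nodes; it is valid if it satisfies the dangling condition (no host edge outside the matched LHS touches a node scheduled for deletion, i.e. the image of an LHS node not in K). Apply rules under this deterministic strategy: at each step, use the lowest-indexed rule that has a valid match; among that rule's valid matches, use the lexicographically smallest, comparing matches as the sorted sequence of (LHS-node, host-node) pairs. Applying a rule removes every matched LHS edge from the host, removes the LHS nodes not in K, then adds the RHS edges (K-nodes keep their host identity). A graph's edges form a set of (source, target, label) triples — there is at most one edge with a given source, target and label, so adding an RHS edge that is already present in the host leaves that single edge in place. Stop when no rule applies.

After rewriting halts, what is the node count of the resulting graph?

Answer: 4

Derivation:
[0] host  ⇒  6 nodes, 9 edges  {0-q->0 0-q->1 1-q->1 2-p->0 2-p->1 2-q->2 2-p->3 3-q->3 4-p->5}
[1] R1 @ {0↦4, 1↦5, 2↦2}  ⇒  4 nodes, 8 edges  {0-q->0 0-q->1 1-q->1 2-p->0 2-p->1 2-p->2 2-p->3 3-q->3}
[2] R3 @ {0↦2, 1↦0}  ⇒  4 nodes, 5 edges  {0-q->1 1-q->1 2-p->1 2-p->3 3-q->3}
halt: no rule applies after step 2
NF nodes: {0:B, 1:B, 2:A, 3:B}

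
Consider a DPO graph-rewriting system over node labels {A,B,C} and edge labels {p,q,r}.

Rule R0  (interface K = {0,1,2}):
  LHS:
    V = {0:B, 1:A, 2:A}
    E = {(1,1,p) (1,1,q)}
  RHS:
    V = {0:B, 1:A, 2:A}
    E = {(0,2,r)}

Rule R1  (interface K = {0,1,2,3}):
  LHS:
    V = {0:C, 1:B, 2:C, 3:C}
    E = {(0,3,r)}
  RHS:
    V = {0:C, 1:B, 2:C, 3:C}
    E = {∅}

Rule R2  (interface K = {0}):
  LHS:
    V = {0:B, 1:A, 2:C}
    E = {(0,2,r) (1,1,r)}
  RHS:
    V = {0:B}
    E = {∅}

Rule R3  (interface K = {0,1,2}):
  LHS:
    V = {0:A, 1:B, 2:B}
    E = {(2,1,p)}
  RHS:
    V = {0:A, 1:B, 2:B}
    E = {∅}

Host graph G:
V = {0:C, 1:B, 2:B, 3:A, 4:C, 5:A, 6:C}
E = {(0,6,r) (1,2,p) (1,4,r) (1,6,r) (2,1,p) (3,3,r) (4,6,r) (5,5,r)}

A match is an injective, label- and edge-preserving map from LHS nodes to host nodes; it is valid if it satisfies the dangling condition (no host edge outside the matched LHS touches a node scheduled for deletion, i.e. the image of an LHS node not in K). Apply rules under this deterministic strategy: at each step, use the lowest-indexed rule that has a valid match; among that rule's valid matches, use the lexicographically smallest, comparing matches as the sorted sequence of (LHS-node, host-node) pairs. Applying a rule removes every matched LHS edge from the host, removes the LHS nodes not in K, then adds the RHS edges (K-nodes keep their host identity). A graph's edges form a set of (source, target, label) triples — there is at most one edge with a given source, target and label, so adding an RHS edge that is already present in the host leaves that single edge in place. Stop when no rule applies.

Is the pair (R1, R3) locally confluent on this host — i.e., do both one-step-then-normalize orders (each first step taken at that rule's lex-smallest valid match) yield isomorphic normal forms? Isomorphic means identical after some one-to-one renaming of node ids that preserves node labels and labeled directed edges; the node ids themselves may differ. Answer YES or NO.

Answer: NO

Steps:
branch R1-first: apply at {0↦0, 1↦1, 2↦4, 3↦6} → |E|=7, then 3 more step(s) → NF |V|=3 |E|=2 V={0:C, 1:B, 2:B} E=1-p->2 2-p->1
branch R3-first: apply at {0↦3, 1↦1, 2↦2} → |E|=7, then 4 more step(s) → NF |V|=3 |E|=1 V={0:C, 1:B, 2:B} E=1-p->2
graphs not isomorphic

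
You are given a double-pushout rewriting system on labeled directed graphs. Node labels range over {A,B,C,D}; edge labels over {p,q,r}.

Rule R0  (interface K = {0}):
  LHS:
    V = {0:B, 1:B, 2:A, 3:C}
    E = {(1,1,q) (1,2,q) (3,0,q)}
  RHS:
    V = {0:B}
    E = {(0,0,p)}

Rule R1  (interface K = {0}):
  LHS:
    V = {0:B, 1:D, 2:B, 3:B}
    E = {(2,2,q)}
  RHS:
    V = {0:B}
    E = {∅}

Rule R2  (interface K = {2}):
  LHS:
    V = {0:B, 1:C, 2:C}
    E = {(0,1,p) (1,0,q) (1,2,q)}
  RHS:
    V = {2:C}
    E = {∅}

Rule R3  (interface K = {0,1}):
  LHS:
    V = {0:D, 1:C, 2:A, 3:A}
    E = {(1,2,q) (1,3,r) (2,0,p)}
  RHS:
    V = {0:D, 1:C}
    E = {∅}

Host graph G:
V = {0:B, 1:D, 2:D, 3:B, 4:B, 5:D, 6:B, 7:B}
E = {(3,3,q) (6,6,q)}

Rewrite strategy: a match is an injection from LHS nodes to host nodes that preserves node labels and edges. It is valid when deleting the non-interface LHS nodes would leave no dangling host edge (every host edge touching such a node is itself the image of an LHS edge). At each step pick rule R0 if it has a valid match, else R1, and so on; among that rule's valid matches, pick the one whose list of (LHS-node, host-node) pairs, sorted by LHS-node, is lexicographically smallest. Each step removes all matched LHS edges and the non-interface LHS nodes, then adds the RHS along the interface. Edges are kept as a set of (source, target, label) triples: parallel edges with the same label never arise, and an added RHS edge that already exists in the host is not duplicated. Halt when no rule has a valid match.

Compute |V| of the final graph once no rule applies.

start.  V:8 E:2  edges: 3-q->3 6-q->6
1. fire R1 via {0↦0, 1↦1, 2↦3, 3↦4}  →  V:5 E:1  edges: 6-q->6
2. fire R1 via {0↦0, 1↦2, 2↦6, 3↦7}  →  V:2 E:0  edges: ∅
halt: no rule applies after step 2
NF nodes: {0:B, 5:D}

Answer: 2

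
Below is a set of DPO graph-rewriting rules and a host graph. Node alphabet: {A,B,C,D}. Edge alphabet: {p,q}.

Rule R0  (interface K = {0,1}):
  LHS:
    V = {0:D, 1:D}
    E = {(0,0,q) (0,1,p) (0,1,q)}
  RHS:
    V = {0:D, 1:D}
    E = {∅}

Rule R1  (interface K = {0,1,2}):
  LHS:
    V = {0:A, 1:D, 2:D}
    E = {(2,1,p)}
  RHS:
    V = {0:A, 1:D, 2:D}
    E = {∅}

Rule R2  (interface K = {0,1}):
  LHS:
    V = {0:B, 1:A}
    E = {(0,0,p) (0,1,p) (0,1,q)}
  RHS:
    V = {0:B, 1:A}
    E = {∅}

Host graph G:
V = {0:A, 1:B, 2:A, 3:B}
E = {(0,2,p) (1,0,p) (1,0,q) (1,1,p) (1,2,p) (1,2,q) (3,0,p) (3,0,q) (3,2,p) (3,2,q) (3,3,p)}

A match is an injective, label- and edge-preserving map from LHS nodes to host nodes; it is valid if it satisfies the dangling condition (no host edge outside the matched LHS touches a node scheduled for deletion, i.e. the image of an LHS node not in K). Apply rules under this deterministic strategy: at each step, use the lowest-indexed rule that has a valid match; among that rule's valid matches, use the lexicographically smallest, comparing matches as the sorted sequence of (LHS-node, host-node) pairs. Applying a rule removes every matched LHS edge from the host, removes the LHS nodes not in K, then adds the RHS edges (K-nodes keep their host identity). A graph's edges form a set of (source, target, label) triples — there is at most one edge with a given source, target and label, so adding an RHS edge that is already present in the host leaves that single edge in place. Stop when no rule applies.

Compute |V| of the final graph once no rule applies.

Answer: 4

Rewrite trace:
initial: |V|=4 |E|=11  E = 0-p->2 1-p->0 1-q->0 1-p->1 1-p->2 1-q->2 3-p->0 3-q->0 3-p->2 3-q->2 3-p->3
step 1: apply R2 at {0↦1, 1↦0}  → |V|=4 |E|=8  E = 0-p->2 1-p->2 1-q->2 3-p->0 3-q->0 3-p->2 3-q->2 3-p->3
step 2: apply R2 at {0↦3, 1↦0}  → |V|=4 |E|=5  E = 0-p->2 1-p->2 1-q->2 3-p->2 3-q->2
normal form: no rule applies after step 2
NF nodes: {0:A, 1:B, 2:A, 3:B}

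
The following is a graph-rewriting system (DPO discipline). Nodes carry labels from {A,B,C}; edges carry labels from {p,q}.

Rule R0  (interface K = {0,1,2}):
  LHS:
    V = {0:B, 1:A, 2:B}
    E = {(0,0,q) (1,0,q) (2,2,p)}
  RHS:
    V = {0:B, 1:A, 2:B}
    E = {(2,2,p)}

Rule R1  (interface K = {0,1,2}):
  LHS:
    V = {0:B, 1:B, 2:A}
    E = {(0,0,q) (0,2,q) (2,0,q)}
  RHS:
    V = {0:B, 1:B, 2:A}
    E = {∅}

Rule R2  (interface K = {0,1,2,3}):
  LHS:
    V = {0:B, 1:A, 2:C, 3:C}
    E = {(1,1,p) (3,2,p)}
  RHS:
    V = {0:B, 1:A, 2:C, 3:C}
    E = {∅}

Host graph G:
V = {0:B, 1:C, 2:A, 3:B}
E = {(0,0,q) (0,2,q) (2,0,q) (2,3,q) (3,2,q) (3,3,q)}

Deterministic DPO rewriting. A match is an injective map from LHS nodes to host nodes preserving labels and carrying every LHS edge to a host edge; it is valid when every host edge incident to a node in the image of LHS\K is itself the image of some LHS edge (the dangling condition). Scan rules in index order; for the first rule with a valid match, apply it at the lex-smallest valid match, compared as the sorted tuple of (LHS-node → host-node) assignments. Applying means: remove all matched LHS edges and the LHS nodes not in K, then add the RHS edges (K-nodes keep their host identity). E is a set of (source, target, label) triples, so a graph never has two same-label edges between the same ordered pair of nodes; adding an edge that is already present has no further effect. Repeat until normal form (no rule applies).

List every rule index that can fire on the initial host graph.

Answer: [R1]

Derivation:
R0: no valid match — LHS pattern not found
R1: 2 valid matches — {0↦0, 1↦3, 2↦2}, {0↦3, 1↦0, 2↦2}
R2: no valid match — LHS pattern not found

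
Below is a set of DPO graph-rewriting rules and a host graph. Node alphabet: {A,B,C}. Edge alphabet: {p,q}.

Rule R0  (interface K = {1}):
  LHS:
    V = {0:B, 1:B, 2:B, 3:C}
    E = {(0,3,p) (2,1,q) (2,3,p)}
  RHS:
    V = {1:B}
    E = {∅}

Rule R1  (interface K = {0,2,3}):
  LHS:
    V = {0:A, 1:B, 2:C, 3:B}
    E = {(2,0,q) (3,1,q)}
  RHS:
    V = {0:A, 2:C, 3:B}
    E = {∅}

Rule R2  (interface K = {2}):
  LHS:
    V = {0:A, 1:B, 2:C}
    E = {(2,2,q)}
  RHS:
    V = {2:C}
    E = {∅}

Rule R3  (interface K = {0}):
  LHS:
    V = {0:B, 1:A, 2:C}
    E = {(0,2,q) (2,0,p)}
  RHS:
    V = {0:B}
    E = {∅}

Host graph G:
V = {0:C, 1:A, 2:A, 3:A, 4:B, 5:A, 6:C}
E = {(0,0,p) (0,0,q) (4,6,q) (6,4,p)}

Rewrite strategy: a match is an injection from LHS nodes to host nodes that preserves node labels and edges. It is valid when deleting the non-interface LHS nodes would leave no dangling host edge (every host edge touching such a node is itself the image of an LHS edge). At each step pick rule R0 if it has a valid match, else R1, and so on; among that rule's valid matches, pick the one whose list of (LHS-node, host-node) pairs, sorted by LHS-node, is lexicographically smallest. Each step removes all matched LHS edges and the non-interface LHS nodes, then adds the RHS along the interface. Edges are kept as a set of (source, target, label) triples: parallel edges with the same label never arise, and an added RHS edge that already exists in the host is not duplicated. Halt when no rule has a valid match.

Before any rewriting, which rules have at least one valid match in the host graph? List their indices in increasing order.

Answer: [R3]

Derivation:
R0: no valid match — LHS pattern not found
R1: no valid match — LHS pattern not found
R2: no valid match — 4 raw matches, all fail dangling condition
R3: 4 valid matches — {0↦4, 1↦1, 2↦6}, {0↦4, 1↦2, 2↦6}, {0↦4, 1↦3, 2↦6} (+1 more)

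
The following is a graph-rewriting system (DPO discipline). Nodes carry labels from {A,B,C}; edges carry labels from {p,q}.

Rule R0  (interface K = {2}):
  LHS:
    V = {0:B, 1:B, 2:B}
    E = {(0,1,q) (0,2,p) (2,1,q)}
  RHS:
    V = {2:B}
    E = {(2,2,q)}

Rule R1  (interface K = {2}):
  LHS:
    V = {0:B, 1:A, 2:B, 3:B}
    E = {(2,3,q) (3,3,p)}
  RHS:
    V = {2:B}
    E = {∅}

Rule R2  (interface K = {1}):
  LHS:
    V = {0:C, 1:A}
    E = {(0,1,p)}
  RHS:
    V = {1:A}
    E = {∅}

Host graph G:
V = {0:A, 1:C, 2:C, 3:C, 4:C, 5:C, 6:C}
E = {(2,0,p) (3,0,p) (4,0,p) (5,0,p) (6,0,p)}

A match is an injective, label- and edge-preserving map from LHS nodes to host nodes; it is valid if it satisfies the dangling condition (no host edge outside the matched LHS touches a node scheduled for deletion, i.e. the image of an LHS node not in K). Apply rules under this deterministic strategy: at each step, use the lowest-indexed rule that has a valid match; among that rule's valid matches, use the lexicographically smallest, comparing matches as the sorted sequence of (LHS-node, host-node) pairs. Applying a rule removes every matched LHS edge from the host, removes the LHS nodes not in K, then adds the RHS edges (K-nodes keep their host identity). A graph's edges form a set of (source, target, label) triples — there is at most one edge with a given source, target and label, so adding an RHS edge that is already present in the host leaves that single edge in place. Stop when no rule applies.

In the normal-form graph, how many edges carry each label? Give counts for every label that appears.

Answer: (no edges)

Steps:
start.  V:7 E:5  edges: 2-p->0 3-p->0 4-p->0 5-p->0 6-p->0
1. fire R2 via {0↦2, 1↦0}  →  V:6 E:4  edges: 3-p->0 4-p->0 5-p->0 6-p->0
2. fire R2 via {0↦3, 1↦0}  →  V:5 E:3  edges: 4-p->0 5-p->0 6-p->0
3. fire R2 via {0↦4, 1↦0}  →  V:4 E:2  edges: 5-p->0 6-p->0
4. fire R2 via {0↦5, 1↦0}  →  V:3 E:1  edges: 6-p->0
5. fire R2 via {0↦6, 1↦0}  →  V:2 E:0  edges: ∅
halt: no rule applies after step 5
NF edges: []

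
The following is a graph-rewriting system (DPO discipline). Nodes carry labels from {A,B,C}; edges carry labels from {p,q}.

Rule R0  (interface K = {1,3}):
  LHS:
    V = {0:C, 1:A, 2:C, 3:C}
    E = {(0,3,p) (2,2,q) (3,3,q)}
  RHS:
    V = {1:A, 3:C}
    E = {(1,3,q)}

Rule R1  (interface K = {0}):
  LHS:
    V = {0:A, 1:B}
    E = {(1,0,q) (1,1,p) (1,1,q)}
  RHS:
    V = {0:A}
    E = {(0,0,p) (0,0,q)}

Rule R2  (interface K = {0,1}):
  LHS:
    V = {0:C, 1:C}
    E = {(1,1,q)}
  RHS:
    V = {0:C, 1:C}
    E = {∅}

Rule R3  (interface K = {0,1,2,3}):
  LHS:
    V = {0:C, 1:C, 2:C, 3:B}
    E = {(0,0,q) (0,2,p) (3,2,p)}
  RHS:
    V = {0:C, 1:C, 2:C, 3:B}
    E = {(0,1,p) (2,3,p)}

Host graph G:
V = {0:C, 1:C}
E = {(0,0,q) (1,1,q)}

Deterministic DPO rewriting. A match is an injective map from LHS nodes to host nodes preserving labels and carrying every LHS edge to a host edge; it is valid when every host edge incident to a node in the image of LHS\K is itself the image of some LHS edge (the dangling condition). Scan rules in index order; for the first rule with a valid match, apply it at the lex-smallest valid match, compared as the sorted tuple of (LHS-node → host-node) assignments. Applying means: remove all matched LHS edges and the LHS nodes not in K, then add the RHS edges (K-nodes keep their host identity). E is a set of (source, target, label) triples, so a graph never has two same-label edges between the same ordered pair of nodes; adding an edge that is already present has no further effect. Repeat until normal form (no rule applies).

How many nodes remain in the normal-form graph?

initial: |V|=2 |E|=2  E = 0-q->0 1-q->1
step 1: apply R2 at {0↦0, 1↦1}  → |V|=2 |E|=1  E = 0-q->0
step 2: apply R2 at {0↦1, 1↦0}  → |V|=2 |E|=0  E = ∅
normal form: no rule applies after step 2
NF nodes: {0:C, 1:C}

Answer: 2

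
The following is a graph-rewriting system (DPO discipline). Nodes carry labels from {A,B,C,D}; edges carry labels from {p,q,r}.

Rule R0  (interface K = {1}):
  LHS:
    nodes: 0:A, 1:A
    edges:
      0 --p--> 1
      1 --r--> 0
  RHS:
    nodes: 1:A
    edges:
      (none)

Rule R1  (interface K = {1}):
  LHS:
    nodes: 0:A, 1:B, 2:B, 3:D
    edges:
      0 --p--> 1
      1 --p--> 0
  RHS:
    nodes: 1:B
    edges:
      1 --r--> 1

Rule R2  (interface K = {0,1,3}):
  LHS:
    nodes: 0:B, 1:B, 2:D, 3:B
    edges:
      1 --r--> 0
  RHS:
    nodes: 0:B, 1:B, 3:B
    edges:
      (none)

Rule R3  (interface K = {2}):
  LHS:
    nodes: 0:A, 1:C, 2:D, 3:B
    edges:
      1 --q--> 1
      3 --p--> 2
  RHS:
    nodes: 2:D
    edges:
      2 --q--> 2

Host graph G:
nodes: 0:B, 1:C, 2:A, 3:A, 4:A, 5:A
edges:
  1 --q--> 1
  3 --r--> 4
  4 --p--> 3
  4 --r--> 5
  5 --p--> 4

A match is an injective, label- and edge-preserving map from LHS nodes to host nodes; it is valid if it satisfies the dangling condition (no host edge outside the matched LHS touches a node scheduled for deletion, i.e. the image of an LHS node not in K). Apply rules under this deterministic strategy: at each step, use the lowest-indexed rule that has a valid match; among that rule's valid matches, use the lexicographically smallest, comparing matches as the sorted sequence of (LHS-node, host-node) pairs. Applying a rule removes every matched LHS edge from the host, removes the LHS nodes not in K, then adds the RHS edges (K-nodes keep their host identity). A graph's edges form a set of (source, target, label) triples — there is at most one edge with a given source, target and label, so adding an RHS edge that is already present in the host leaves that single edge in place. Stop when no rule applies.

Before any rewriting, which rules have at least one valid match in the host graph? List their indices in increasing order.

R0: 1 valid match — {0↦5, 1↦4}
R1: no valid match — LHS pattern not found
R2: no valid match — LHS pattern not found
R3: no valid match — LHS pattern not found

Answer: [R0]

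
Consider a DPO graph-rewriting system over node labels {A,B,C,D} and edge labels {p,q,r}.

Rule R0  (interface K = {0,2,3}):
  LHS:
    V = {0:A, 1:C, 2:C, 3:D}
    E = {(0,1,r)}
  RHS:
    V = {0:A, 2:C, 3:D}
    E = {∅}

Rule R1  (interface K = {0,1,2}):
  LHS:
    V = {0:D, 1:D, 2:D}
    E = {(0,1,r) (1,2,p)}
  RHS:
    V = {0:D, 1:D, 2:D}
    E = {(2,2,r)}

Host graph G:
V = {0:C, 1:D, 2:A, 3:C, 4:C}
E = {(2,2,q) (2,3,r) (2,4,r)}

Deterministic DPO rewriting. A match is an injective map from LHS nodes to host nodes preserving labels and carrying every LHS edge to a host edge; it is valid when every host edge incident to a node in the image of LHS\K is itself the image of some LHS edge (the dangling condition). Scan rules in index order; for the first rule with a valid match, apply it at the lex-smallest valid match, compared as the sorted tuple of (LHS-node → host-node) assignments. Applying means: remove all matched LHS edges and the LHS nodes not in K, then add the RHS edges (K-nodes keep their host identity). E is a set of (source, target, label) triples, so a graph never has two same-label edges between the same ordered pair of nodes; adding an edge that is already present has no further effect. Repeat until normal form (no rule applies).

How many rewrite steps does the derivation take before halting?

start.  V:5 E:3  edges: 2-q->2 2-r->3 2-r->4
1. fire R0 via {0↦2, 1↦3, 2↦0, 3↦1}  →  V:4 E:2  edges: 2-q->2 2-r->4
2. fire R0 via {0↦2, 1↦4, 2↦0, 3↦1}  →  V:3 E:1  edges: 2-q->2
normal form: no rule applies after step 2

Answer: 2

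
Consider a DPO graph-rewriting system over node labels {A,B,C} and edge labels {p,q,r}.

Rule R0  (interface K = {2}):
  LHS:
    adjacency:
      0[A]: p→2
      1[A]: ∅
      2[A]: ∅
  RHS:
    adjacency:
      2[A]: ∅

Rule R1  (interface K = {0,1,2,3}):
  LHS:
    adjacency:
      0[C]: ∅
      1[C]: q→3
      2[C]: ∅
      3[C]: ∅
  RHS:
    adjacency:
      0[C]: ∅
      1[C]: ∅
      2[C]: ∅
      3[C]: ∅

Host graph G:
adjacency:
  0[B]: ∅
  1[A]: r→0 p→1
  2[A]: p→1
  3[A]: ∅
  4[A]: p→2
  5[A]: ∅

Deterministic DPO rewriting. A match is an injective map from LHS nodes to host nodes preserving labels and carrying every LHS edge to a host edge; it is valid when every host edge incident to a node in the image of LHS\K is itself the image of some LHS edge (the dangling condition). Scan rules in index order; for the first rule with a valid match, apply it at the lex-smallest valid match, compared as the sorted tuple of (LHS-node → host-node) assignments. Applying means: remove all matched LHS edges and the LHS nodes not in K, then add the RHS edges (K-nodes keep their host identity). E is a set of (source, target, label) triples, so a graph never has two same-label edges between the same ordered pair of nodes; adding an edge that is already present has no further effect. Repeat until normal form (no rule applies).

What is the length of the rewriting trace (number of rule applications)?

[0] host  ⇒  6 nodes, 4 edges  {1-r->0 1-p->1 2-p->1 4-p->2}
[1] R0 @ {0↦4, 1↦3, 2↦2}  ⇒  4 nodes, 3 edges  {1-r->0 1-p->1 2-p->1}
[2] R0 @ {0↦2, 1↦5, 2↦1}  ⇒  2 nodes, 2 edges  {1-r->0 1-p->1}
final graph: no rule applies after step 2

Answer: 2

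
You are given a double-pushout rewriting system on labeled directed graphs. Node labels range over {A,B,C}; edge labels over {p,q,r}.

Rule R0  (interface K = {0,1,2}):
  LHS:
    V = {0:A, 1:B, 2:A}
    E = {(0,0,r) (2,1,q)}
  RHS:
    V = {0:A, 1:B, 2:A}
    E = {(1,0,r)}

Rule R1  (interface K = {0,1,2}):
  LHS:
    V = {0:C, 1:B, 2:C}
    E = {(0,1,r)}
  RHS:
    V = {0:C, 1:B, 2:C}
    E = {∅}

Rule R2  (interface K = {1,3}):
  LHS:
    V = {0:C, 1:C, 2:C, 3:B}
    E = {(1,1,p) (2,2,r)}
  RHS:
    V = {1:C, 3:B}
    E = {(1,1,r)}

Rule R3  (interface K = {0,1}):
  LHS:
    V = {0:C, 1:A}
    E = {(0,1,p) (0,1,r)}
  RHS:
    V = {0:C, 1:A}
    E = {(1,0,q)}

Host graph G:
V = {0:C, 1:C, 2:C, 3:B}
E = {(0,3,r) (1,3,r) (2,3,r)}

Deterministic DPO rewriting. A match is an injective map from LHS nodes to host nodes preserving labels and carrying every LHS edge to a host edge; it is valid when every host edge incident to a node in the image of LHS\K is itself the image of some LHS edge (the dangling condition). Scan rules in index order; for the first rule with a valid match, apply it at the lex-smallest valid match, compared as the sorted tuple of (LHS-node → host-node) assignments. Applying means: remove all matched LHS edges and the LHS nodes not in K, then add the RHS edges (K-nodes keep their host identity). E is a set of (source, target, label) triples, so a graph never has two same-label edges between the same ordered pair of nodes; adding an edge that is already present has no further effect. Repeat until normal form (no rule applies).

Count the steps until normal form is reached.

initial: |V|=4 |E|=3  E = 0-r->3 1-r->3 2-r->3
step 1: apply R1 at {0↦0, 1↦3, 2↦1}  → |V|=4 |E|=2  E = 1-r->3 2-r->3
step 2: apply R1 at {0↦1, 1↦3, 2↦0}  → |V|=4 |E|=1  E = 2-r->3
step 3: apply R1 at {0↦2, 1↦3, 2↦0}  → |V|=4 |E|=0  E = ∅
halt: no rule applies after step 3

Answer: 3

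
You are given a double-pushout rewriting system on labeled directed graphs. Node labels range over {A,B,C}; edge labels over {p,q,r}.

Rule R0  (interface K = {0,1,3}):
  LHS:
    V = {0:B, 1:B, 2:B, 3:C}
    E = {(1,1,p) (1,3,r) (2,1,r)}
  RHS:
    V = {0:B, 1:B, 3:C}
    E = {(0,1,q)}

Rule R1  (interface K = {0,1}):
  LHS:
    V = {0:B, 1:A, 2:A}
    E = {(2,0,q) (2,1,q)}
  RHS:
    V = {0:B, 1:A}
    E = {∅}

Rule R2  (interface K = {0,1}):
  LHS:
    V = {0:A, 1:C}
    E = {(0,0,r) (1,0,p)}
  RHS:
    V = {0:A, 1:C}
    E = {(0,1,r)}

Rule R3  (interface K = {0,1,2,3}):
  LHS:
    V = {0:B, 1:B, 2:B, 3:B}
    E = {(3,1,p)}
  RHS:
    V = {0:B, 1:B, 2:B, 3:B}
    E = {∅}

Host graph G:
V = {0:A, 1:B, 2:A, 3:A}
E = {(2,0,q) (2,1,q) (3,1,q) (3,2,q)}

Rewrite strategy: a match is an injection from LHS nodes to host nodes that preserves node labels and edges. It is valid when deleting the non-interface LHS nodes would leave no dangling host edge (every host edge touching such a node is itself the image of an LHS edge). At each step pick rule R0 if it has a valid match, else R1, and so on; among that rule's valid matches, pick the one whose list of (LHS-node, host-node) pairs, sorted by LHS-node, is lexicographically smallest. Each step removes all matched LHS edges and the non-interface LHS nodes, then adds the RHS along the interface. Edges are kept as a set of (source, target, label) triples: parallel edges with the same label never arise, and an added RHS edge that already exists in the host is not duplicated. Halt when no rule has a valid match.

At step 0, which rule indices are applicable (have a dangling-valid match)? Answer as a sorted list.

Answer: [R1]

Derivation:
R0: no valid match — LHS pattern not found
R1: 1 valid match — {0↦1, 1↦2, 2↦3}
R2: no valid match — LHS pattern not found
R3: no valid match — LHS pattern not found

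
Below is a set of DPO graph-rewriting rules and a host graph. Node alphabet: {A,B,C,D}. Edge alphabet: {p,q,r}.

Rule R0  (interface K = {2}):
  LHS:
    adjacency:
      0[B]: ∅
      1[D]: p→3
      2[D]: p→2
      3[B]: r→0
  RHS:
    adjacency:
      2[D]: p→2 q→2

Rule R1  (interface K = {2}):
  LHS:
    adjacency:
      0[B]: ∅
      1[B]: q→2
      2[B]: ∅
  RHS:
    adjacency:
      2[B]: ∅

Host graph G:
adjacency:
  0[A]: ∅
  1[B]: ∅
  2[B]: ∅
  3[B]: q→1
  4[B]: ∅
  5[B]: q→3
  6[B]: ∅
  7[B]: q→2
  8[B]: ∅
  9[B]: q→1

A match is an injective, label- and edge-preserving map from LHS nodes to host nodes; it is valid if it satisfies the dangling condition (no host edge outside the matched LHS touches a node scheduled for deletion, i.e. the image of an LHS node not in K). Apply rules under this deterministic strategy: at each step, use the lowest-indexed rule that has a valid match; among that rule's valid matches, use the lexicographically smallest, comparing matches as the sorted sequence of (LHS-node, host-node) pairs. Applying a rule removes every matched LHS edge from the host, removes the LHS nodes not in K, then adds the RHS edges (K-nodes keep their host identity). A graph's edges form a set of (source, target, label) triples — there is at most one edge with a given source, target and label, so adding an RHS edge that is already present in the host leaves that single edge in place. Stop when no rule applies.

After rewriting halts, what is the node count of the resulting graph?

initial: |V|=10 |E|=4  E = 3-q->1 5-q->3 7-q->2 9-q->1
step 1: apply R1 at {0↦4, 1↦5, 2↦3}  → |V|=8 |E|=3  E = 3-q->1 7-q->2 9-q->1
step 2: apply R1 at {0↦6, 1↦3, 2↦1}  → |V|=6 |E|=2  E = 7-q->2 9-q->1
step 3: apply R1 at {0↦8, 1↦7, 2↦2}  → |V|=4 |E|=1  E = 9-q->1
step 4: apply R1 at {0↦2, 1↦9, 2↦1}  → |V|=2 |E|=0  E = ∅
halt: no rule applies after step 4
NF nodes: {0:A, 1:B}

Answer: 2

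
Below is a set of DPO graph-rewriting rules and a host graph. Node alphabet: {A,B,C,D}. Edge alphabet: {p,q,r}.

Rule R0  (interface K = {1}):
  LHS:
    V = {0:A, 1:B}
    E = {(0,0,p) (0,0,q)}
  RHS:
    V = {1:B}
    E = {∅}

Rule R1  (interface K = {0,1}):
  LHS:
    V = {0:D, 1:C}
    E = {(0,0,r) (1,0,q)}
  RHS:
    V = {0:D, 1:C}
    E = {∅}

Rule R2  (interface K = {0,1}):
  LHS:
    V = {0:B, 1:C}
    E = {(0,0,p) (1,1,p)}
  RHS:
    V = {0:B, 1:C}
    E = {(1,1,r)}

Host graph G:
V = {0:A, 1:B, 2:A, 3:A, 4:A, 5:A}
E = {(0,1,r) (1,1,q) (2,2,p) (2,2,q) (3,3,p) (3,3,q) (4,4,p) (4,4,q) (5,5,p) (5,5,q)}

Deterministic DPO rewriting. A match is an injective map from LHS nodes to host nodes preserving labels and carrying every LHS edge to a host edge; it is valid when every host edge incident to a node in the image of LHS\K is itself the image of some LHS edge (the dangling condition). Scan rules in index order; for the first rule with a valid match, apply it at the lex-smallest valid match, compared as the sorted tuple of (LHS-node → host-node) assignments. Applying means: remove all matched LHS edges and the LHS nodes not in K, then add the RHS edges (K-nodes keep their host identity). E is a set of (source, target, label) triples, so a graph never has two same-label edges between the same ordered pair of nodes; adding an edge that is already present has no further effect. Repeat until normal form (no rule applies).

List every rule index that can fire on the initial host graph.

Answer: [R0]

Steps:
R0: 4 valid matches — {0↦2, 1↦1}, {0↦3, 1↦1}, {0↦4, 1↦1} (+1 more)
R1: no valid match — LHS pattern not found
R2: no valid match — LHS pattern not found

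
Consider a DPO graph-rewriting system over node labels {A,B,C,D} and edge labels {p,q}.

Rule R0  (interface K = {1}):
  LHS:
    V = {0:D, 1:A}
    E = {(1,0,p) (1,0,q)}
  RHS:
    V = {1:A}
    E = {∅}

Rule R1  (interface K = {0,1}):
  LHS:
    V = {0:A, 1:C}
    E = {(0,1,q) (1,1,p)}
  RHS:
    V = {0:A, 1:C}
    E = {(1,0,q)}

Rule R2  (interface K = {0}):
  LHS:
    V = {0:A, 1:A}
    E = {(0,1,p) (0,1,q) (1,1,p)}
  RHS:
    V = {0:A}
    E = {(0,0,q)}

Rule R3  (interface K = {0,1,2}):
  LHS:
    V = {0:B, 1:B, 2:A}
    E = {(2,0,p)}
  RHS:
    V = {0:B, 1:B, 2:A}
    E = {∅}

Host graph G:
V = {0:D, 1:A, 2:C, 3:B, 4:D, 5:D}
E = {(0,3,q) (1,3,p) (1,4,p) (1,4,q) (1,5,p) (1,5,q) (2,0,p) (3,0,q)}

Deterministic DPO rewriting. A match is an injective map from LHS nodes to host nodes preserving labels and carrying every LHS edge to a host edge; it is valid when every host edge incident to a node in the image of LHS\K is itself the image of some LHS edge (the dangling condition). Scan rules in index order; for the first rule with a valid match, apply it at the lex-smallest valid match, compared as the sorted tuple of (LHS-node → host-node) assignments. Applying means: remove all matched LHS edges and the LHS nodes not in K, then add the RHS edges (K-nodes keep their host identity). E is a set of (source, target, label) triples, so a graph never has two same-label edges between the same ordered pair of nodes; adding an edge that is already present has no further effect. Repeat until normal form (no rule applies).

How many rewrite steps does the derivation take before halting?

[0] host  ⇒  6 nodes, 8 edges  {0-q->3 1-p->3 1-p->4 1-q->4 1-p->5 1-q->5 2-p->0 3-q->0}
[1] R0 @ {0↦4, 1↦1}  ⇒  5 nodes, 6 edges  {0-q->3 1-p->3 1-p->5 1-q->5 2-p->0 3-q->0}
[2] R0 @ {0↦5, 1↦1}  ⇒  4 nodes, 4 edges  {0-q->3 1-p->3 2-p->0 3-q->0}
normal form: no rule applies after step 2

Answer: 2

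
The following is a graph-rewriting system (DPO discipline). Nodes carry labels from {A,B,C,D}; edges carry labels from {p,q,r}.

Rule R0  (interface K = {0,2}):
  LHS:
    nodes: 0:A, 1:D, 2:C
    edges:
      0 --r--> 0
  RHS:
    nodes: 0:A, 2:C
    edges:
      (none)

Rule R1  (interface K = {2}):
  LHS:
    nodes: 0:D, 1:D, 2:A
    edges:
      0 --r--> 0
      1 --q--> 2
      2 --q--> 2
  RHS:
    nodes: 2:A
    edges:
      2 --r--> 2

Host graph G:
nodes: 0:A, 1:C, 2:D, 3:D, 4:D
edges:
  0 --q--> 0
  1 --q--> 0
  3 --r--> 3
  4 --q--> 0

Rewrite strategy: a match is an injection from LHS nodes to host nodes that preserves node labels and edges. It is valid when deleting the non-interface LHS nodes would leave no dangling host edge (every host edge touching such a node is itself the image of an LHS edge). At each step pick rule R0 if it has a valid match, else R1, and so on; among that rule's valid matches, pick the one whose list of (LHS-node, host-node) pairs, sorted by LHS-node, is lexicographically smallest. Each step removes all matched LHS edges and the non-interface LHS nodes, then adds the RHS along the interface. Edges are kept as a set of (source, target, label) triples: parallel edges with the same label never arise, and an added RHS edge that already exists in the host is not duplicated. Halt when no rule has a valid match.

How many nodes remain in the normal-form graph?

Answer: 2

Steps:
[0] host  ⇒  5 nodes, 4 edges  {0-q->0 1-q->0 3-r->3 4-q->0}
[1] R1 @ {0↦3, 1↦4, 2↦0}  ⇒  3 nodes, 2 edges  {0-r->0 1-q->0}
[2] R0 @ {0↦0, 1↦2, 2↦1}  ⇒  2 nodes, 1 edges  {1-q->0}
halt: no rule applies after step 2
NF nodes: {0:A, 1:C}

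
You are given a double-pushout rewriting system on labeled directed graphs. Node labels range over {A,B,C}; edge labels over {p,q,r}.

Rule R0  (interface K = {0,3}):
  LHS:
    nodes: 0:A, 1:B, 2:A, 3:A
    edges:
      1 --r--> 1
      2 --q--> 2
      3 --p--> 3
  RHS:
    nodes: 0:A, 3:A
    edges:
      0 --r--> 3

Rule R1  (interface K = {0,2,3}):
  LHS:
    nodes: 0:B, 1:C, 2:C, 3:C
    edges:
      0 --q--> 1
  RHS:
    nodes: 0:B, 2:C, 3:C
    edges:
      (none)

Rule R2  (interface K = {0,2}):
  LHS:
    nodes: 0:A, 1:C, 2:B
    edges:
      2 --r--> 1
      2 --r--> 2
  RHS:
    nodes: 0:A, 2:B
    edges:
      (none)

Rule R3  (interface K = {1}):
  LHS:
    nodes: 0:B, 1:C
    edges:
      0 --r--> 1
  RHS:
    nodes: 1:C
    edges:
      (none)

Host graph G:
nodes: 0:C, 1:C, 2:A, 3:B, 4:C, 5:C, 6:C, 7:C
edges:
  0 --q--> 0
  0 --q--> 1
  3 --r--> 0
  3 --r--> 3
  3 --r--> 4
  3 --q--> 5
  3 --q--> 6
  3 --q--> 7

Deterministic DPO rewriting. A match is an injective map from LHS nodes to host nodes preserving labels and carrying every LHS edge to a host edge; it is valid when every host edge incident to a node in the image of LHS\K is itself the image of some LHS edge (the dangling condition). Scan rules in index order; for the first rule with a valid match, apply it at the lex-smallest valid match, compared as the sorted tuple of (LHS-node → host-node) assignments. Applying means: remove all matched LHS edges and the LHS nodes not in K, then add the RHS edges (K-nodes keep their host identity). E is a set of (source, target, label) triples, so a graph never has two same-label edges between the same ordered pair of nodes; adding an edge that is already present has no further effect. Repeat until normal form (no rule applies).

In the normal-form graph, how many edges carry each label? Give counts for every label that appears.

[0] host  ⇒  8 nodes, 8 edges  {0-q->0 0-q->1 3-r->0 3-r->3 3-r->4 3-q->5 3-q->6 3-q->7}
[1] R1 @ {0↦3, 1↦5, 2↦0, 3↦1}  ⇒  7 nodes, 7 edges  {0-q->0 0-q->1 3-r->0 3-r->3 3-r->4 3-q->6 3-q->7}
[2] R1 @ {0↦3, 1↦6, 2↦0, 3↦1}  ⇒  6 nodes, 6 edges  {0-q->0 0-q->1 3-r->0 3-r->3 3-r->4 3-q->7}
[3] R1 @ {0↦3, 1↦7, 2↦0, 3↦1}  ⇒  5 nodes, 5 edges  {0-q->0 0-q->1 3-r->0 3-r->3 3-r->4}
[4] R2 @ {0↦2, 1↦4, 2↦3}  ⇒  4 nodes, 3 edges  {0-q->0 0-q->1 3-r->0}
[5] R3 @ {0↦3, 1↦0}  ⇒  3 nodes, 2 edges  {0-q->0 0-q->1}
normal form: no rule applies after step 5
NF edges: [(0, 0, 'q'), (0, 1, 'q')]

Answer: q:2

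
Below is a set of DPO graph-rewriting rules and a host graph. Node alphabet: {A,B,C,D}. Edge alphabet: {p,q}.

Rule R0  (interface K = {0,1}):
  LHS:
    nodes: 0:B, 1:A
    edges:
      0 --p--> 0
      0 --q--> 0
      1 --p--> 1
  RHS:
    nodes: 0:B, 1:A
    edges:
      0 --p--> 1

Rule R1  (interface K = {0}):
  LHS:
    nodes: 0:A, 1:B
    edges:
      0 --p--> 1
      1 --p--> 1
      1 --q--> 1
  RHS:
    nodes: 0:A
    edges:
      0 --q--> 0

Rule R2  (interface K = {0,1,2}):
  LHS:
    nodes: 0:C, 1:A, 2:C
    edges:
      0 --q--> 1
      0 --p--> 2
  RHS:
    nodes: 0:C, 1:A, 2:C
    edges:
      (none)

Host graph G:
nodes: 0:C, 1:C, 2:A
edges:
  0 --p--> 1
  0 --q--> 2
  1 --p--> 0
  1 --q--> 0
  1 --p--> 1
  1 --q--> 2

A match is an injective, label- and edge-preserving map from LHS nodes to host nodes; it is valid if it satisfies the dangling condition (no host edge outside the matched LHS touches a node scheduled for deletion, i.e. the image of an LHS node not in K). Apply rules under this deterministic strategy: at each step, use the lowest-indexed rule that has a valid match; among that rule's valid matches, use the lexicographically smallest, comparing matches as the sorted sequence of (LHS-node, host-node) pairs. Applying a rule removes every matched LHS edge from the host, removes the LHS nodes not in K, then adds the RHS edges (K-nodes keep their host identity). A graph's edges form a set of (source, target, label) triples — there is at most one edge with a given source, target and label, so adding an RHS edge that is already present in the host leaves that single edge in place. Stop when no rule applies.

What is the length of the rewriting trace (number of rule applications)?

Answer: 2

Derivation:
[0] host  ⇒  3 nodes, 6 edges  {0-p->1 0-q->2 1-p->0 1-q->0 1-p->1 1-q->2}
[1] R2 @ {0↦0, 1↦2, 2↦1}  ⇒  3 nodes, 4 edges  {1-p->0 1-q->0 1-p->1 1-q->2}
[2] R2 @ {0↦1, 1↦2, 2↦0}  ⇒  3 nodes, 2 edges  {1-q->0 1-p->1}
halt: no rule applies after step 2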